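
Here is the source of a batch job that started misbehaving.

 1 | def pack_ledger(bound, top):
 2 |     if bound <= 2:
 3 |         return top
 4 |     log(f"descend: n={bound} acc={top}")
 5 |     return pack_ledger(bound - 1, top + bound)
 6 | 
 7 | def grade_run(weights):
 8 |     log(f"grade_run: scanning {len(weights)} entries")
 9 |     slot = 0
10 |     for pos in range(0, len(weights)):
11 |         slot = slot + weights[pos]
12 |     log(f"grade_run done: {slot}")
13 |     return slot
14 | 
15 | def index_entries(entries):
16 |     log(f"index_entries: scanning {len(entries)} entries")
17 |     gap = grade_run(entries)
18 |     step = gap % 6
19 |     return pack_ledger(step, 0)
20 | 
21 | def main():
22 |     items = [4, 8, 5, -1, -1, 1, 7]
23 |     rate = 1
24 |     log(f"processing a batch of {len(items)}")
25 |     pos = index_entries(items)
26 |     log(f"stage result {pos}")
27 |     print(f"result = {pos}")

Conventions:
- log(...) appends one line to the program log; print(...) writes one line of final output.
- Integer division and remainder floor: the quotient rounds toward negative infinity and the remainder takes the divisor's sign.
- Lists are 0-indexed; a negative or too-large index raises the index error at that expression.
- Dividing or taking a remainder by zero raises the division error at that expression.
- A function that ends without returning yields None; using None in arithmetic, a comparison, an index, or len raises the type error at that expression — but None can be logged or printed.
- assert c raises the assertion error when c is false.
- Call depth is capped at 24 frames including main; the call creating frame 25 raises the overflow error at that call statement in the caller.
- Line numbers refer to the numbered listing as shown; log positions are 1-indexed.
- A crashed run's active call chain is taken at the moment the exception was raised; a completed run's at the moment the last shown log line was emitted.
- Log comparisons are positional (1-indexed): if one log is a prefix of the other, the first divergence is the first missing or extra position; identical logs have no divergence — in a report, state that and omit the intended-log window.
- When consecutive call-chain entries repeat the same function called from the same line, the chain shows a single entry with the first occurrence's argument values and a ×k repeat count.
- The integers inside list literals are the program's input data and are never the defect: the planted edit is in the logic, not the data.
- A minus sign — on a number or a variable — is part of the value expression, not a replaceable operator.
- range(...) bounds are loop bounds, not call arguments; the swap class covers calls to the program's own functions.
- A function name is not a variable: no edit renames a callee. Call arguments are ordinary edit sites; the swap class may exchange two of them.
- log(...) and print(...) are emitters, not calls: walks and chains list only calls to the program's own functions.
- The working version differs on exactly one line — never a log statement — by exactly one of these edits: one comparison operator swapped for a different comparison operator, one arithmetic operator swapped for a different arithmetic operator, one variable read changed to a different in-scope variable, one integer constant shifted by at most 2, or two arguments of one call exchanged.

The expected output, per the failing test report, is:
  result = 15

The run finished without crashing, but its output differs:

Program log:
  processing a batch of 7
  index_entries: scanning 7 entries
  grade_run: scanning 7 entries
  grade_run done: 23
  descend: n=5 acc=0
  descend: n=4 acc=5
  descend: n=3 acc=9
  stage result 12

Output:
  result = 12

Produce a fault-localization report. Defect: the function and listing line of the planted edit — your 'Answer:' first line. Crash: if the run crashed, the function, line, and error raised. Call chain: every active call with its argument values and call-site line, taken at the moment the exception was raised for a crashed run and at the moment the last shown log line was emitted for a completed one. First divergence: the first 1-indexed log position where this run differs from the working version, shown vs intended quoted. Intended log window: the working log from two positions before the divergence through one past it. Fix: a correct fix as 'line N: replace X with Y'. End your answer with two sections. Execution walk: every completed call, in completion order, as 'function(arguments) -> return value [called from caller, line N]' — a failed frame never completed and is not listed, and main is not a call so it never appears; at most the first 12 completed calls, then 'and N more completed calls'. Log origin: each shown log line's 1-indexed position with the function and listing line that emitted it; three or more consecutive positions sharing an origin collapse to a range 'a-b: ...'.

Answer: the defect is in pack_ledger at line 2.
The tell: Everything matches until log position 8, which reads 'stage result 12' in place of 'descend: n=2 acc=12'.
Call chain: main.
First divergence: position 8 — the shown line 'stage result 12' should read 'descend: n=2 acc=12'.
Intended log window:
  6: descend: n=4 acc=5
  7: descend: n=3 acc=9
  8: descend: n=2 acc=12
  9: descend: n=1 acc=14
Execution walk:
  grade_run([4, 8, 5, -1, -1, 1, 7]) -> 23  [called from index_entries, line 17]
  pack_ledger(2, 12) -> 12  [called from pack_ledger, line 5]
  pack_ledger(3, 9) -> 12  [called from pack_ledger, line 5]
  pack_ledger(4, 5) -> 12  [called from pack_ledger, line 5]
  pack_ledger(5, 0) -> 12  [called from index_entries, line 19]
  index_entries([4, 8, 5, -1, -1, 1, 7]) -> 12  [called from main, line 25]
Log origins:
  1: emitted by main (line 24)
  2: emitted by index_entries (line 16)
  3: emitted by grade_run (line 8)
  4: emitted by grade_run (line 12)
  5-7: emitted by pack_ledger (line 4)
  8: emitted by main (line 26)
A correct fix: line 2: replace `2` with `0`.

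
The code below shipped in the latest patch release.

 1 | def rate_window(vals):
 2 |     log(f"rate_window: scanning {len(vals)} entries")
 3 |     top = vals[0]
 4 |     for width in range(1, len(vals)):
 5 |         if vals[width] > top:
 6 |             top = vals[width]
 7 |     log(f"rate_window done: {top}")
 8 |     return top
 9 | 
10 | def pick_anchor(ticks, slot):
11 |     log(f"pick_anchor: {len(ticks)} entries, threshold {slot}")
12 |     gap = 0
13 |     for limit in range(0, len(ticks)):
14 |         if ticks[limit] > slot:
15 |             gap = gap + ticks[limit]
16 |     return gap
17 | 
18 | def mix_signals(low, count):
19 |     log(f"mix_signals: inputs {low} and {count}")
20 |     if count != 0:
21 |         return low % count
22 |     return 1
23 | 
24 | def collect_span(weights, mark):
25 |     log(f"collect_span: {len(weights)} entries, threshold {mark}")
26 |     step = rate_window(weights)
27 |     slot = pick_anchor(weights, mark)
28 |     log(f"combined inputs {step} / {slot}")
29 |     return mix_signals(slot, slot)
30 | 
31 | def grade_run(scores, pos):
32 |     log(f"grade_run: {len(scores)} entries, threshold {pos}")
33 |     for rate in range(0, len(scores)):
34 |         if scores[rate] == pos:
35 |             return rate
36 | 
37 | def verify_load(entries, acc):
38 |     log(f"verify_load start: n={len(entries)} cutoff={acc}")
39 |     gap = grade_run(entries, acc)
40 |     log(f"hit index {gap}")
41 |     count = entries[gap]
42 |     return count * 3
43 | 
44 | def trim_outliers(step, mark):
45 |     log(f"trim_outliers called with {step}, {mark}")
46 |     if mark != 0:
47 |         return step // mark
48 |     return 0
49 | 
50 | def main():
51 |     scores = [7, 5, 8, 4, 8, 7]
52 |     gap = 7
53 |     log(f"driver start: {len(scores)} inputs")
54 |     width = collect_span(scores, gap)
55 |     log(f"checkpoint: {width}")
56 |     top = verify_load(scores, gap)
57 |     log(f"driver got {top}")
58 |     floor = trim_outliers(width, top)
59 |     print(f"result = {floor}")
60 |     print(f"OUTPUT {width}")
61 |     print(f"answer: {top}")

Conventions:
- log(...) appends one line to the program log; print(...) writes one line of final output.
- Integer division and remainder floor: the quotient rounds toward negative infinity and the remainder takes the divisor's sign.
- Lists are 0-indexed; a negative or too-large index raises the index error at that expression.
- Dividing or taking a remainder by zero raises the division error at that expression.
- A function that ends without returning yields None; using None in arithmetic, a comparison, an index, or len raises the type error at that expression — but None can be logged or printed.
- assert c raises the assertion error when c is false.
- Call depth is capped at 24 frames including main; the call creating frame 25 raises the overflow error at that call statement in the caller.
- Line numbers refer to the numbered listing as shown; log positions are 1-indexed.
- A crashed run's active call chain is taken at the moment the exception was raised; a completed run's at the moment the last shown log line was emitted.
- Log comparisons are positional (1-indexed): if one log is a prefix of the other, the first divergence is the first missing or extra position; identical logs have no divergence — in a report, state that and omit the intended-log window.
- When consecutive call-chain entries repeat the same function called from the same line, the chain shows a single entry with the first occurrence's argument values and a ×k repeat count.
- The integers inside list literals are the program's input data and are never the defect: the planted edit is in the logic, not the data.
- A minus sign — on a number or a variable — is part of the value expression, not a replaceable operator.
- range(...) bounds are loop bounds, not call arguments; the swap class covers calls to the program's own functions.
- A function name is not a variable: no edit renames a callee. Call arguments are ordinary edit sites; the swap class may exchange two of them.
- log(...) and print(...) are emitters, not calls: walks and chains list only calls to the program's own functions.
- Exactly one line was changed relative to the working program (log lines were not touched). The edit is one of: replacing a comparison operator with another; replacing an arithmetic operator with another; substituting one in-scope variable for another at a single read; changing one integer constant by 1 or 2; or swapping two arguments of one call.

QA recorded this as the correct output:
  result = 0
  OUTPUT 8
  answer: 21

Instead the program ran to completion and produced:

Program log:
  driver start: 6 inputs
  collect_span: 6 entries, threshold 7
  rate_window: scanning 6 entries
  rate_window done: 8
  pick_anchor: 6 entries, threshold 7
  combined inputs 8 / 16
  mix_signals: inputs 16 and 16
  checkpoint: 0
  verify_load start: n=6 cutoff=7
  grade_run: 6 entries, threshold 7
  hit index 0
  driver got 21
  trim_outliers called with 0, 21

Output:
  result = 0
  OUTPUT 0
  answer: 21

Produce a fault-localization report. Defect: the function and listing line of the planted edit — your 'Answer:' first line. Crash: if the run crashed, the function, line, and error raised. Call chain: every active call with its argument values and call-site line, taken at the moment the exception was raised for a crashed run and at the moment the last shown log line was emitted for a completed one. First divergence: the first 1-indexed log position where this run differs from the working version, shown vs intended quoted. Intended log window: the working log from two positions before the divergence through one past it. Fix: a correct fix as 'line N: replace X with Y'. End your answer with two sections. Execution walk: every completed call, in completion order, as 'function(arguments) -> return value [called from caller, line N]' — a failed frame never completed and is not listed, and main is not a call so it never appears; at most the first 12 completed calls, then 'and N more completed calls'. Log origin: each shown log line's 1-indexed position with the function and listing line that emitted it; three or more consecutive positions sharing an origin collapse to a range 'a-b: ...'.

Answer: the defect is in collect_span at line 29.
The tell: Position 7 is the first bad log line: 'mix_signals: inputs 16 and 16' should read 'mix_signals: inputs 8 and 16'.
Call chain: main -> trim_outliers(0, 21) (called at line 58).
First divergence: at position 7 the run shows 'mix_signals: inputs 16 and 16' where the working version logs 'mix_signals: inputs 8 and 16'.
Intended log window:
  5: pick_anchor: 6 entries, threshold 7
  6: combined inputs 8 / 16
  7: mix_signals: inputs 8 and 16
  8: checkpoint: 8
Execution walk:
  rate_window([7, 5, 8, 4, 8, 7]) -> 8  [called from collect_span, line 26]
  pick_anchor([7, 5, 8, 4, 8, 7], 7) -> 16  [called from collect_span, line 27]
  mix_signals(16, 16) -> 0  [called from collect_span, line 29]
  collect_span([7, 5, 8, 4, 8, 7], 7) -> 0  [called from main, line 54]
  grade_run([7, 5, 8, 4, 8, 7], 7) -> 0  [called from verify_load, line 39]
  verify_load([7, 5, 8, 4, 8, 7], 7) -> 21  [called from main, line 56]
  trim_outliers(0, 21) -> 0  [called from main, line 58]
Origin of each log line:
  1: from main, line 53
  2: from collect_span, line 25
  3: from rate_window, line 2
  4: from rate_window, line 7
  5: from pick_anchor, line 11
  6: from collect_span, line 28
  7: from mix_signals, line 19
  8: from main, line 55
  9: from verify_load, line 38
  10: from grade_run, line 32
  11: from verify_load, line 40
  12: from main, line 57
  13: from trim_outliers, line 45
A correct fix: line 29: replace `mix_signals(slot, slot)` with `mix_signals(step, slot)`.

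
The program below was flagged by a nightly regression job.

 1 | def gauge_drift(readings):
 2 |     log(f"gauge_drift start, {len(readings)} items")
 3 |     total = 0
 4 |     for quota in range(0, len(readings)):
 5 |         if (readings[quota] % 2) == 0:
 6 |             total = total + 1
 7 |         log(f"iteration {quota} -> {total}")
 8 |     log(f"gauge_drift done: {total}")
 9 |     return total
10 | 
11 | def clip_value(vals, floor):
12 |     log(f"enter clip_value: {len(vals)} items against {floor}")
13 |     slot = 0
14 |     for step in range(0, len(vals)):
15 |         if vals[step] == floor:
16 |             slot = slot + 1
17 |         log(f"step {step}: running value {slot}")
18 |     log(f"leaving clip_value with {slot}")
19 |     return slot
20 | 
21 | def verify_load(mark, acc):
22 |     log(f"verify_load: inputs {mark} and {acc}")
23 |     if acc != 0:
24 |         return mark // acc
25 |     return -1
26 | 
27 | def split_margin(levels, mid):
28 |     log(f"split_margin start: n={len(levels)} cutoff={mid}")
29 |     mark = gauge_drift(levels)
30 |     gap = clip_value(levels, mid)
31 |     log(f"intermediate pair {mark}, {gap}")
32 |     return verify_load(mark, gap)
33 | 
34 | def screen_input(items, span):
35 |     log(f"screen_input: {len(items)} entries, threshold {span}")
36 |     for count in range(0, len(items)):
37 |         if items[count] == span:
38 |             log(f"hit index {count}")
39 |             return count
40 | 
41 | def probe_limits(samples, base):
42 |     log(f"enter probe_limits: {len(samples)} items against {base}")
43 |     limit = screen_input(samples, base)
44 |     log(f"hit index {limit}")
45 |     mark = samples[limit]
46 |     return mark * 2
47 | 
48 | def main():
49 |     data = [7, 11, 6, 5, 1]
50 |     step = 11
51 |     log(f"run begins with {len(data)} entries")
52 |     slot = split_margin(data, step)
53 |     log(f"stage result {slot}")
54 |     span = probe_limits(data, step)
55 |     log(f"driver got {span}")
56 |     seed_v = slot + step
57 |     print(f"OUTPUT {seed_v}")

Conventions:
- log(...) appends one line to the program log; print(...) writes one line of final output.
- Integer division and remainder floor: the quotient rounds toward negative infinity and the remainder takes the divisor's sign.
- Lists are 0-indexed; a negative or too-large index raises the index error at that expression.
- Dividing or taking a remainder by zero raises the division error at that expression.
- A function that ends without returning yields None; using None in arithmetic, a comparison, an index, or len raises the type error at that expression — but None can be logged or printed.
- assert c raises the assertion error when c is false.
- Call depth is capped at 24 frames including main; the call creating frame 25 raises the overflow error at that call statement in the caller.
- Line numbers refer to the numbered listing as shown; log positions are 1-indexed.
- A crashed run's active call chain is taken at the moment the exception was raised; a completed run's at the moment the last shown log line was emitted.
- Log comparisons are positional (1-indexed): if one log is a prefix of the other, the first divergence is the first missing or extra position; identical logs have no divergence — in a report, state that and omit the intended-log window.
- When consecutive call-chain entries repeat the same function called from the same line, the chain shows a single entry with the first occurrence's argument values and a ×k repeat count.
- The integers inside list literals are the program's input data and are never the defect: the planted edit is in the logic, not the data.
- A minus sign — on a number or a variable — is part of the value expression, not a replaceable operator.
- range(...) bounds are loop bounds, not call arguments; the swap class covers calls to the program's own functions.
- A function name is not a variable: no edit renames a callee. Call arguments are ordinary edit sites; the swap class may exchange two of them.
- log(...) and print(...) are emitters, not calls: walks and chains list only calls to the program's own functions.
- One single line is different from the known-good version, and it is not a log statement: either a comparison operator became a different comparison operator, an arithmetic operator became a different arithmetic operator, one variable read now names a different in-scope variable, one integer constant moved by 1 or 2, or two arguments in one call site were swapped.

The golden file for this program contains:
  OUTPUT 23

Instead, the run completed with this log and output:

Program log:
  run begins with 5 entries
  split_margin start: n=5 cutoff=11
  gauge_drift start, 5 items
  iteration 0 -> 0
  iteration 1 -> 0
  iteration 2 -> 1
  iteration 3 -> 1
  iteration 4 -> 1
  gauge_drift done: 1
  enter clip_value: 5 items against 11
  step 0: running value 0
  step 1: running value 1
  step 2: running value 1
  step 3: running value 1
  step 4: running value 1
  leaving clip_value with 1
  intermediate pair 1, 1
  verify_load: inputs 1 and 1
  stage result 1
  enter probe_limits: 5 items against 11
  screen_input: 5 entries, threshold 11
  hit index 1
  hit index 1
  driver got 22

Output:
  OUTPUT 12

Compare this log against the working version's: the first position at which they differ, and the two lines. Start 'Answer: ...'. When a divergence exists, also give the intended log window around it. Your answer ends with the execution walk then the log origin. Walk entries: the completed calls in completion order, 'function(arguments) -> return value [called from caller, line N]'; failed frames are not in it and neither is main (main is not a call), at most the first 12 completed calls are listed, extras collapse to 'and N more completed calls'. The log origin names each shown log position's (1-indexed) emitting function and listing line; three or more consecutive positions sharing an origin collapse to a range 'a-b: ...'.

Answer: none — the logs agree in full.
Execution walk:
  gauge_drift([7, 11, 6, 5, 1]) -> 1  [called from split_margin, line 29]
  clip_value([7, 11, 6, 5, 1], 11) -> 1  [called from split_margin, line 30]
  verify_load(1, 1) -> 1  [called from split_margin, line 32]
  split_margin([7, 11, 6, 5, 1], 11) -> 1  [called from main, line 52]
  screen_input([7, 11, 6, 5, 1], 11) -> 1  [called from probe_limits, line 43]
  probe_limits([7, 11, 6, 5, 1], 11) -> 22  [called from main, line 54]
Log origin:
  1: from main, line 51
  2: from split_margin, line 28
  3: from gauge_drift, line 2
  4-8: from gauge_drift, line 7
  9: from gauge_drift, line 8
  10: from clip_value, line 12
  11-15: from clip_value, line 17
  16: from clip_value, line 18
  17: from split_margin, line 31
  18: from verify_load, line 22
  19: from main, line 53
  20: from probe_limits, line 42
  21: from screen_input, line 35
  22: from screen_input, line 38
  23: from probe_limits, line 44
  24: from main, line 55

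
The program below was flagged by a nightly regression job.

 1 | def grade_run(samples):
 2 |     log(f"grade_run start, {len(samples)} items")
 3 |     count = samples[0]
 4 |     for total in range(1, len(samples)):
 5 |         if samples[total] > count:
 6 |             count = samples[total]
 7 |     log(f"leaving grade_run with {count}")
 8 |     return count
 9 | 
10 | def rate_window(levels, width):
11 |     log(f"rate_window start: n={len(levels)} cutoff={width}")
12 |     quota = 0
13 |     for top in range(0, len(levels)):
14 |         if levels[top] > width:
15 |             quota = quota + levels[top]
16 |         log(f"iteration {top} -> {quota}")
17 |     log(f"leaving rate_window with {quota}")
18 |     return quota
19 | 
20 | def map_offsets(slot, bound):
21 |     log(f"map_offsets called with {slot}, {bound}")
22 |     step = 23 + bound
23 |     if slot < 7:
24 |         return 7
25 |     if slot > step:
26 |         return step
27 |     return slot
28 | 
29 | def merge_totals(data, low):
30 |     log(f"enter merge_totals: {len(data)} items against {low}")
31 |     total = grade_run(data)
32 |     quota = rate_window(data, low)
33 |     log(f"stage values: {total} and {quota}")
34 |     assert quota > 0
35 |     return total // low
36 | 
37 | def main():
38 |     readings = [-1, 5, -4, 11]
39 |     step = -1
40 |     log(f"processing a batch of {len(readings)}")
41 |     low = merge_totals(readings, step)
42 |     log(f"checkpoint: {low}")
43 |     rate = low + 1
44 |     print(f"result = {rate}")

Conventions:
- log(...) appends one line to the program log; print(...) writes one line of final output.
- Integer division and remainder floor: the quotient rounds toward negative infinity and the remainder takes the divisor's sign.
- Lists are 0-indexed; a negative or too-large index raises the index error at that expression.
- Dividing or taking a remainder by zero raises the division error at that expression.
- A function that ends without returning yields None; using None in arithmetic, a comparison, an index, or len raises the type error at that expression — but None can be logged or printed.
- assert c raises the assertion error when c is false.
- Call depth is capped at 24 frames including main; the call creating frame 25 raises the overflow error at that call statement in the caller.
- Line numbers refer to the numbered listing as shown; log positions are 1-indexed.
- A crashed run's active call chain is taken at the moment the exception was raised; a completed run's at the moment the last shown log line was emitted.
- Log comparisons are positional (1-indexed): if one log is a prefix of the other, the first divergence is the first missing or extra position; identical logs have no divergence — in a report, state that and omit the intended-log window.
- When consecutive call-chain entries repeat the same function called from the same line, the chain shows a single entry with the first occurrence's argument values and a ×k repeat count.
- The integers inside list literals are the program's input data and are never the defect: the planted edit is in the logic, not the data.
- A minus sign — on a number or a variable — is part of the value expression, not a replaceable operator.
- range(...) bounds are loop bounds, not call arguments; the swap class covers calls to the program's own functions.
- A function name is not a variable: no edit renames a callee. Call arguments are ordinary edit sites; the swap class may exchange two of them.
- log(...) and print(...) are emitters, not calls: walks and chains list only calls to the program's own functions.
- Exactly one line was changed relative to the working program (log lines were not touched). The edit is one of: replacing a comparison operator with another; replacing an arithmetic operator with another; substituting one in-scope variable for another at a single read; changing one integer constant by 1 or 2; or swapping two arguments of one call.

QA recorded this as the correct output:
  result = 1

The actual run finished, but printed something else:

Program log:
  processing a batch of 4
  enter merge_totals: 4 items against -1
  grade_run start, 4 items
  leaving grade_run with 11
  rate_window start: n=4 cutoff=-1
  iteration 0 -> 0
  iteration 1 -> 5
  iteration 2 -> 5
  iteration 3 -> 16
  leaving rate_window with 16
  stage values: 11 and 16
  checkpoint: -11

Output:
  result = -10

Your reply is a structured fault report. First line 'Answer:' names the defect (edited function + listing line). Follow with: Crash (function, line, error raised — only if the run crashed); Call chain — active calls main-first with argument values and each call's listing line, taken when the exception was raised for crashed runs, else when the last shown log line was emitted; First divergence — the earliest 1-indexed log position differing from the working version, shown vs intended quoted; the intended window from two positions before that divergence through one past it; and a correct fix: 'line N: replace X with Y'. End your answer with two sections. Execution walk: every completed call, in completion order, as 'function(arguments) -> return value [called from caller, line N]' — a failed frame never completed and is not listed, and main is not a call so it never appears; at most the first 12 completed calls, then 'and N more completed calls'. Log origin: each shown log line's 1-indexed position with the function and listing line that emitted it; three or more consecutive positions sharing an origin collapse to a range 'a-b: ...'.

Answer: the defect is in merge_totals at line 35.
The tell: At log position 12 the runs split — shown 'checkpoint: -11', but the working version logs 'checkpoint: 0'.
Call chain: main.
First divergence: position 12 — the shown line 'checkpoint: -11' should read 'checkpoint: 0'.
Intended log window:
  10: leaving rate_window with 16
  11: stage values: 11 and 16
  12: checkpoint: 0
Execution walk:
  grade_run([-1, 5, -4, 11]) -> 11  [called from merge_totals, line 31]
  rate_window([-1, 5, -4, 11], -1) -> 16  [called from merge_totals, line 32]
  merge_totals([-1, 5, -4, 11], -1) -> -11  [called from main, line 41]
Log origins:
  1: emitted by main (line 40)
  2: emitted by merge_totals (line 30)
  3: emitted by grade_run (line 2)
  4: emitted by grade_run (line 7)
  5: emitted by rate_window (line 11)
  6-9: emitted by rate_window (line 16)
  10: emitted by rate_window (line 17)
  11: emitted by merge_totals (line 33)
  12: emitted by main (line 42)
A correct fix: line 35: replace `low` with `quota`.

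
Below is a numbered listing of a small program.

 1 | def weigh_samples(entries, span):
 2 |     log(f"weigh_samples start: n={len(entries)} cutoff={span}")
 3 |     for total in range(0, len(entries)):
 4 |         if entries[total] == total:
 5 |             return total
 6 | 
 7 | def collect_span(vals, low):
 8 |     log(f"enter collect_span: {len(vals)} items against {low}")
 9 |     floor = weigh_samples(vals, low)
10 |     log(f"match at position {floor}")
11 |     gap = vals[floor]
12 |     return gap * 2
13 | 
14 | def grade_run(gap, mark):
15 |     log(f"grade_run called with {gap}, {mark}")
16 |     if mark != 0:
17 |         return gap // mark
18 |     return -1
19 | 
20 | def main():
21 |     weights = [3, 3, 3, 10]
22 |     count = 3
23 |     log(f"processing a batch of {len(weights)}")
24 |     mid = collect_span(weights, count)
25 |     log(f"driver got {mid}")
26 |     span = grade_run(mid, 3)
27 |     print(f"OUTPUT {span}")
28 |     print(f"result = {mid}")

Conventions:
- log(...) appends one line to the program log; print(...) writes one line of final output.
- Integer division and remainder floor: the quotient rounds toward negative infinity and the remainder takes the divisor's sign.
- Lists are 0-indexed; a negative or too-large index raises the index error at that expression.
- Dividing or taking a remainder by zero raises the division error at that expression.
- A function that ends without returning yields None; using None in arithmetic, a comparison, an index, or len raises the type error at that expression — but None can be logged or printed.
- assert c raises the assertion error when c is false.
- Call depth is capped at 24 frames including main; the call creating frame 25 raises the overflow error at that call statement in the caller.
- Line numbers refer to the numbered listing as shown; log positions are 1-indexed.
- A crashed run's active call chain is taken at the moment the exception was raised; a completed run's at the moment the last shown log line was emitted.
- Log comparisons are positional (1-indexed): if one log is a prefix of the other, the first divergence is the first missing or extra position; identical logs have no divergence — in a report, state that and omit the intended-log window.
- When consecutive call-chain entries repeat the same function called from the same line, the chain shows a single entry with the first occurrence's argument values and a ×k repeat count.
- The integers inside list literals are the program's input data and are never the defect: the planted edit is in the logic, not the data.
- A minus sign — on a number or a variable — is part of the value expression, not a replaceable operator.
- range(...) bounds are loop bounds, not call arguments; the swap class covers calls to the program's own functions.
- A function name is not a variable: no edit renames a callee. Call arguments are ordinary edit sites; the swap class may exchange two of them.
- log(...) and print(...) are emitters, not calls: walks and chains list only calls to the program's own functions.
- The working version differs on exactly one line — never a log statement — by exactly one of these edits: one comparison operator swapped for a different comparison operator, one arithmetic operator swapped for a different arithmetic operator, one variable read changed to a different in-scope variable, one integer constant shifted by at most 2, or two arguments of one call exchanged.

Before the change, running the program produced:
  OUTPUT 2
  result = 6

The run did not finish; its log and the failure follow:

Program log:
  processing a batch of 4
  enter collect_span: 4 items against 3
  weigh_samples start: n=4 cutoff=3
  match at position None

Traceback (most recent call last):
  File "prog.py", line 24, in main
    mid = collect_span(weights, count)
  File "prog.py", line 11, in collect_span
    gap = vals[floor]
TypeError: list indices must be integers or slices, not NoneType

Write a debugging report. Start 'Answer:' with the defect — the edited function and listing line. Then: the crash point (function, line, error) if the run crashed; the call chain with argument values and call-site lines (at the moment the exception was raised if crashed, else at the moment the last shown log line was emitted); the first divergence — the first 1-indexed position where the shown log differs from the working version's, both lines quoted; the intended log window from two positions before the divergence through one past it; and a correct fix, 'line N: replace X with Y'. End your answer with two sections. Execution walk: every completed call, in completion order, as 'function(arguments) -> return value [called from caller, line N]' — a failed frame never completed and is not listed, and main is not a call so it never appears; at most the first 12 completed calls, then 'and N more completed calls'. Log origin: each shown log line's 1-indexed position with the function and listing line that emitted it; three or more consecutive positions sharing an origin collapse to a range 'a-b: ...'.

Answer: the defect is in weigh_samples at line 4.
Key fact: Everything matches until log position 4, which reads 'match at position None' in place of 'match at position 0'.
Crash: collect_span, line 11, TypeError.
Call chain: main -> collect_span([3, 3, 3, 10], 3) (called at line 24).
First divergence: position 4 — shown 'match at position None', intended 'match at position 0'.
Intended log window:
  2: enter collect_span: 4 items against 3
  3: weigh_samples start: n=4 cutoff=3
  4: match at position 0
  5: driver got 6
Execution walk:
  weigh_samples([3, 3, 3, 10], 3) -> None  [called from collect_span, line 9]
Log origins:
  1: emitted by main (line 23)
  2: emitted by collect_span (line 8)
  3: emitted by weigh_samples (line 2)
  4: emitted by collect_span (line 10)
A correct fix: line 4: replace `entries[total] == total` with `entries[total] == span`.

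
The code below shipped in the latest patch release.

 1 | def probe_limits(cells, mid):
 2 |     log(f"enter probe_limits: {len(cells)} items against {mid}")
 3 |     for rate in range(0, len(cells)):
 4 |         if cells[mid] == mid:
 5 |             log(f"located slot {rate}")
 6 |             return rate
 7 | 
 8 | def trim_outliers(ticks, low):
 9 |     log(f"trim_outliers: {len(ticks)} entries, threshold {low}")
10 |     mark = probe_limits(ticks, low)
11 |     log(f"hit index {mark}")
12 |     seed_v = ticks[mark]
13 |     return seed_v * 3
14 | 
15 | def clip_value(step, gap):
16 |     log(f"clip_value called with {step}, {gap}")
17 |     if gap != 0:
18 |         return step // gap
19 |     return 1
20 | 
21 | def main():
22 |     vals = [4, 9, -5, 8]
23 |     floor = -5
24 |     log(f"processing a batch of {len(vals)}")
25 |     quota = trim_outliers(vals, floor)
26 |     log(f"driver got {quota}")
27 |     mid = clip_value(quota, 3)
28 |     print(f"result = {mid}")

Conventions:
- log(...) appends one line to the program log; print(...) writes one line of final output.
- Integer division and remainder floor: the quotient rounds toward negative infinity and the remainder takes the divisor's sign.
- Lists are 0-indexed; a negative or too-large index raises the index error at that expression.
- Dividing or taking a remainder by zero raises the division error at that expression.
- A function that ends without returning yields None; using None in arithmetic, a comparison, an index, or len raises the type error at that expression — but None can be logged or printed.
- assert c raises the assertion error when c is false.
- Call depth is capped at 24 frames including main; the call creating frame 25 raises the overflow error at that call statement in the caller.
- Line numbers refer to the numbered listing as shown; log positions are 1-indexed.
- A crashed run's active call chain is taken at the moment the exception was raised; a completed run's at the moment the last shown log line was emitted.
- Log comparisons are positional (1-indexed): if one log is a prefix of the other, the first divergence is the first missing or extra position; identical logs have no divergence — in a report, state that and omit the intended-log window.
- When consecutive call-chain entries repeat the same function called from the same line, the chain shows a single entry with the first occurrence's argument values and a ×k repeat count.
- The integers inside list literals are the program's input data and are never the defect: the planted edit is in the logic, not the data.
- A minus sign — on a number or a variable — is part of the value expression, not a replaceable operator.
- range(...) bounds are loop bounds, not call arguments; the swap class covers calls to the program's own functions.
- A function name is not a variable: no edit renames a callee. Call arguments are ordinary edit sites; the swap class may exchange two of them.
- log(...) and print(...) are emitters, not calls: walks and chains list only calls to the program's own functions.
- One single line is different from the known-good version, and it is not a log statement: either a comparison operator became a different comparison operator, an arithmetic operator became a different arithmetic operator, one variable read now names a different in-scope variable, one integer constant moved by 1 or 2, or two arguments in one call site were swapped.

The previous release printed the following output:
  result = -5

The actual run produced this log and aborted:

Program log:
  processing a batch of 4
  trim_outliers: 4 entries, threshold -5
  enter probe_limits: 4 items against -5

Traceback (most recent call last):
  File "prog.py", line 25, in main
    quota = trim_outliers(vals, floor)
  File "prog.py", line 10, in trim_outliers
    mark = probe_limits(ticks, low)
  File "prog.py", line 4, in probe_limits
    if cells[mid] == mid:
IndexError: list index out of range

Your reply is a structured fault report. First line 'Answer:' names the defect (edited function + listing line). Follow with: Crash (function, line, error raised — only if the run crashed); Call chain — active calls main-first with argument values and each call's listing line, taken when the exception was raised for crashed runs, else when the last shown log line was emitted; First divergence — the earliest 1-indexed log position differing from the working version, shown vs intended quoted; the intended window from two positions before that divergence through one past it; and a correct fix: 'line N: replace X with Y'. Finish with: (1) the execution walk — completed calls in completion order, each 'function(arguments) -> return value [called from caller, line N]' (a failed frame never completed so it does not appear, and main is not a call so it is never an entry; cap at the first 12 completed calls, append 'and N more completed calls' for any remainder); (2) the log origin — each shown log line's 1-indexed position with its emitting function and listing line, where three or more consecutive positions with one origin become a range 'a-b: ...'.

Answer: the defect is in probe_limits at line 4.
Key fact: The log ends early — 3 lines, where the working version next logs 'located slot 2'.
Crash: probe_limits, line 4, IndexError.
Call chain: main -> trim_outliers([4, 9, -5, 8], -5) (called at line 25) -> probe_limits([4, 9, -5, 8], -5) (called at line 10).
First divergence: position 4; the shown log stops at 3 lines while the working version next logs 'located slot 2'.
Intended log window:
  2: trim_outliers: 4 entries, threshold -5
  3: enter probe_limits: 4 items against -5
  4: located slot 2
  5: hit index 2
Execution walk:
  (no call completed)
Log origins:
  1: emitted by main (line 24)
  2: emitted by trim_outliers (line 9)
  3: emitted by probe_limits (line 2)
A correct fix: line 4: replace `cells[mid]` with `cells[rate]`.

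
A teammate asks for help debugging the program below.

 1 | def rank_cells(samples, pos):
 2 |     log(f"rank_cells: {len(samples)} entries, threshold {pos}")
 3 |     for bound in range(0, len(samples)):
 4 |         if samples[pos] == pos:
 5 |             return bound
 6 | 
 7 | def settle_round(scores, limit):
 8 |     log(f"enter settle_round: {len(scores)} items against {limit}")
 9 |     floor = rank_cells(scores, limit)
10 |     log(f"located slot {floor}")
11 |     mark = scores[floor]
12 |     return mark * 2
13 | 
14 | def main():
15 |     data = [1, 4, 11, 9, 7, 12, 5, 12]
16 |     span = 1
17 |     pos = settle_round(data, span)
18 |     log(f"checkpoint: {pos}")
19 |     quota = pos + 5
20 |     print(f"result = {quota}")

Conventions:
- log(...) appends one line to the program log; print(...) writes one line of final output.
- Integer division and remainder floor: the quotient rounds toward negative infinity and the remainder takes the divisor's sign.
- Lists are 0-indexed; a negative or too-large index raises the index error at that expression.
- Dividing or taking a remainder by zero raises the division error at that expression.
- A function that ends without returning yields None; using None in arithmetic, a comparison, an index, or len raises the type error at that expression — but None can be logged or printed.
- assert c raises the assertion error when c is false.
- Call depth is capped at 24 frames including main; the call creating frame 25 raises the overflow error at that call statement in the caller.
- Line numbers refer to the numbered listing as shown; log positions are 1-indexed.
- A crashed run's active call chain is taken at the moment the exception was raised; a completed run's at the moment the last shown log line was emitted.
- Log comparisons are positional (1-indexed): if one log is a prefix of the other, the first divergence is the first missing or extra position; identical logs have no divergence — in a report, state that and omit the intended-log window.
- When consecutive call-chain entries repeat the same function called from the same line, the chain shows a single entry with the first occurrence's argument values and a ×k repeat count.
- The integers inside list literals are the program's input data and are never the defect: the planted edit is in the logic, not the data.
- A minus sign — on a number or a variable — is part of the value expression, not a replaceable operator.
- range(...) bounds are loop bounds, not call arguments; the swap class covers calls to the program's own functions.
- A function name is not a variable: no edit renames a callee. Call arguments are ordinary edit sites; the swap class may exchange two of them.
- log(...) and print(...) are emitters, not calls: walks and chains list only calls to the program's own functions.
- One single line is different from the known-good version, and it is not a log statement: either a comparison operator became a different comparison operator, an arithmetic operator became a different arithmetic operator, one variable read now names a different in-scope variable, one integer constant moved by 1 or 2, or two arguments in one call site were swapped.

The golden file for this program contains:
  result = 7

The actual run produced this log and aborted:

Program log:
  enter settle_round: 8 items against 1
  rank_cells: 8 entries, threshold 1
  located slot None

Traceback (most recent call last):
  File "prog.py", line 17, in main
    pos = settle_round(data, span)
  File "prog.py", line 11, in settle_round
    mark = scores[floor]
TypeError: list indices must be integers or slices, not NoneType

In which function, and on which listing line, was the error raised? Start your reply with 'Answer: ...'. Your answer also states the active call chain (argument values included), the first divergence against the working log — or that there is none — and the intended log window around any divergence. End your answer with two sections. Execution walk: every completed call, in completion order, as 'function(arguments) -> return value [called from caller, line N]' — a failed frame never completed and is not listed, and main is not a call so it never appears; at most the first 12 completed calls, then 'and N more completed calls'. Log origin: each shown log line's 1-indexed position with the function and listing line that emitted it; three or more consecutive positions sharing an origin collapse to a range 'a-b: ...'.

Answer: the error was raised in settle_round, line 11.
Key observation: The log first diverges at position 3: the faulty run prints 'located slot None' where the working version prints 'located slot 0'.
Call chain: main -> settle_round([1, 4, 11, 9, 7, 12, 5, 12], 1) (called at line 17).
First divergence: position 3 — the shown line 'located slot None' should read 'located slot 0'.
Intended log window:
  1: enter settle_round: 8 items against 1
  2: rank_cells: 8 entries, threshold 1
  3: located slot 0
  4: checkpoint: 2
Execution walk:
  rank_cells([1, 4, 11, 9, 7, 12, 5, 12], 1) -> None  [called from settle_round, line 9]
Origin of each log line:
  1: emitted by settle_round (line 8)
  2: emitted by rank_cells (line 2)
  3: emitted by settle_round (line 10)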